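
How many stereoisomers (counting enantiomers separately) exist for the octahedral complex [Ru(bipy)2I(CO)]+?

The six octahedral sites form three mutually perpendicular trans pairs.
Each bipy is bidentate and must span two cis positions.
Working through the distinct placements yields 2 geometric isomers: I and CO mutually trans; I and CO mutually cis (chiral).
One of these lacks any improper symmetry element and so occurs as an enantiomeric pair, giving 2 + 1 = 3 stereoisomers in total.

3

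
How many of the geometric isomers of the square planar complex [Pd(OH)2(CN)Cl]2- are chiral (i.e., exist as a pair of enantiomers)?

In a square planar complex each vertex has one trans partner and two cis neighbours.
The distinct arrangements are (2 in all): OH cis; OH trans.
Each arrangement has an internal mirror plane or centre of symmetry, so none is chiral.

0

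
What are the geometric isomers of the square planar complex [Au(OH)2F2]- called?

The distinct arrangements are (2 in all): OH cis; OH trans.

cis and trans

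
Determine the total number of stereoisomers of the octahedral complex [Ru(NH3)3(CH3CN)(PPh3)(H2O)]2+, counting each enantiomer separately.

An octahedron has six vertices in three trans pairs; every non-trans pair is cis.
Working through the distinct placements yields 4 geometric isomers: NH3 mer (3 arrangements); NH3 fac (chiral).
One of these lacks any improper symmetry element and so occurs as an enantiomeric pair, giving 4 + 1 = 5 stereoisomers in total.

5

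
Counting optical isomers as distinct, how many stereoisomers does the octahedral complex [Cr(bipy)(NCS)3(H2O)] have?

Each bipy is bidentate and must span two cis positions.
Working through the distinct placements yields 2 geometric isomers: NCS fac; NCS mer.
Each arrangement has an internal mirror plane or centre of symmetry, so none is chiral.

2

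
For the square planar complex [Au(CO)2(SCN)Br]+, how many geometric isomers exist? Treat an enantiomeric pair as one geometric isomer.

A square has two trans pairs of vertices; adjacent vertices are cis.
Working through the distinct placements yields 2 geometric isomers: CO cis; CO trans.

2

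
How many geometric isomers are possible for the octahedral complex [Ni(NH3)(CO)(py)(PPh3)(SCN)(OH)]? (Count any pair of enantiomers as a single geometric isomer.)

The six octahedral sites form three mutually perpendicular trans pairs.
Exhaustive case analysis gives 15 geometric isomers.

15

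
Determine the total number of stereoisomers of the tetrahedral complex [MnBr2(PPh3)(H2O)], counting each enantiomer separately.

1

Only one geometric arrangement is possible.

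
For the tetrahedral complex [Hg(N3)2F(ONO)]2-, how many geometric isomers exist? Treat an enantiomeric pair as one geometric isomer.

1

In a tetrahedral complex all four positions are equivalent and every pair of ligands is adjacent — there is no cis/trans distinction.
Only one geometric arrangement is possible.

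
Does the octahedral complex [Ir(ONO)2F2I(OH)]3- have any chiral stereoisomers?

yes

In an octahedral complex each vertex has one trans partner and four cis neighbours.
Systematic placement gives 6 geometric isomers: ONO trans, F trans; ONO cis, F trans; ONO trans, F cis; ONO cis, F cis (3 arrangements, 2 chiral).
Of these, 2 lack any improper symmetry element and so occur as enantiomeric pairs, giving 6 + 2 = 8 stereoisomers in total.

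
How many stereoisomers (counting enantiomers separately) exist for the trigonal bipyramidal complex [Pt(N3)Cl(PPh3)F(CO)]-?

20

In a trigonal bipyramid the two axial positions differ from the three equatorial ones.
Exhaustive case analysis gives 10 geometric isomers.
Of these, 10 lack any improper symmetry element and so occur as enantiomeric pairs, giving 10 + 10 = 20 stereoisomers in total.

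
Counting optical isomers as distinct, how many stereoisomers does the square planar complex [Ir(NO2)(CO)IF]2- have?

The distinct arrangements are (3 in all): (CO/I trans, F/NO2 trans); (CO/NO2 trans, F/I trans); (CO/F trans, I/NO2 trans).
Each arrangement has an internal mirror plane or centre of symmetry, so none is chiral.

3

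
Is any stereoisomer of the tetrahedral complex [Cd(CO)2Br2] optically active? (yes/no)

In a tetrahedral complex all four positions are equivalent and every pair of ligands is adjacent — there is no cis/trans distinction.
Only one geometric arrangement is possible.

no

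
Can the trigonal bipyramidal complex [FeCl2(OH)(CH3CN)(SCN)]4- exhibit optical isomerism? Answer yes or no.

yes

Systematic enumeration (placing each ligand type in turn and discarding arrangements equivalent by rotation or reflection) gives 7 geometric isomers.
Of these, 3 lack any improper symmetry element and so occur as enantiomeric pairs, giving 7 + 3 = 10 stereoisomers in total.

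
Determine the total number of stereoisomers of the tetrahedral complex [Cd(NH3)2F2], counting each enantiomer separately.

In a tetrahedral complex all four positions are equivalent and every pair of ligands is adjacent — there is no cis/trans distinction.
Only one geometric arrangement is possible.

1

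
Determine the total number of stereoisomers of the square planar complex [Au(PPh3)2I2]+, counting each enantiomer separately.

Systematic placement gives 2 geometric isomers: PPh3 cis; PPh3 trans.
Each arrangement has an internal mirror plane or centre of symmetry, so none is chiral.

2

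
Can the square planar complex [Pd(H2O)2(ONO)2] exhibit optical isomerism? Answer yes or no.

no

A square has two trans pairs of vertices; adjacent vertices are cis.
The distinct arrangements are (2 in all): H2O cis; H2O trans.
Each arrangement has an internal mirror plane or centre of symmetry, so none is chiral.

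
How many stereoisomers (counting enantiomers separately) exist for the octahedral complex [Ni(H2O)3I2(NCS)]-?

3

Working through the distinct placements yields 3 geometric isomers: H2O mer, I cis; H2O mer, I trans; H2O fac, I cis.
Each arrangement has an internal mirror plane or centre of symmetry, so none is chiral.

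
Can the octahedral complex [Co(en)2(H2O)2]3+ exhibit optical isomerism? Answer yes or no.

yes

Each en is bidentate and must span two cis positions.
Systematic placement gives 2 geometric isomers: H2O trans; H2O cis (chiral).
One of these lacks any improper symmetry element and so occurs as an enantiomeric pair, giving 2 + 1 = 3 stereoisomers in total.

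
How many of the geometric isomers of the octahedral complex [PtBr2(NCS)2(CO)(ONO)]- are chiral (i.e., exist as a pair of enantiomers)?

Working through the distinct placements yields 6 geometric isomers: Br trans, NCS cis; Br trans, NCS trans; Br cis, NCS cis (3 arrangements, 2 chiral); Br cis, NCS trans.
Of these, 2 lack any improper symmetry element and so occur as enantiomeric pairs, giving 6 + 2 = 8 stereoisomers in total.

2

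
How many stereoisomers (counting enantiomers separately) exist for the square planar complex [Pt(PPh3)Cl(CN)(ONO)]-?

A square has two trans pairs of vertices; adjacent vertices are cis.
Working through the distinct placements yields 3 geometric isomers: (CN/ONO trans, Cl/PPh3 trans); (CN/PPh3 trans, Cl/ONO trans); (CN/Cl trans, ONO/PPh3 trans).
Each arrangement has an internal mirror plane or centre of symmetry, so none is chiral.

3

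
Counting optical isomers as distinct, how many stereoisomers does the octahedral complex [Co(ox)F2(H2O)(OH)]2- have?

An octahedron has six vertices in three trans pairs; every non-trans pair is cis.
Each ox is bidentate and must span two cis positions.
There are 4 geometric isomers: F trans; F cis (3 arrangements, 2 chiral).
Of these, 2 lack any improper symmetry element and so occur as enantiomeric pairs, giving 4 + 2 = 6 stereoisomers in total.

6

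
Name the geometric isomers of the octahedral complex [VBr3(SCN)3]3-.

fac and mer

In an octahedral complex each vertex has one trans partner and four cis neighbours.
The distinct arrangements are (2 in all): Br mer; Br fac.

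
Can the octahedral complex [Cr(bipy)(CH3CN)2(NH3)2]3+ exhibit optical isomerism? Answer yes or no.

yes

In an octahedral complex each vertex has one trans partner and four cis neighbours.
Each bipy is bidentate and must span two cis positions.
Working through the distinct placements yields 3 geometric isomers: CH3CN trans, NH3 cis; CH3CN cis, NH3 cis (chiral); CH3CN cis, NH3 trans.
One of these lacks any improper symmetry element and so occurs as an enantiomeric pair, giving 3 + 1 = 4 stereoisomers in total.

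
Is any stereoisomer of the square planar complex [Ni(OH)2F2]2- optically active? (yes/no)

no

The distinct arrangements are (2 in all): OH cis; OH trans.
Each arrangement has an internal mirror plane or centre of symmetry, so none is chiral.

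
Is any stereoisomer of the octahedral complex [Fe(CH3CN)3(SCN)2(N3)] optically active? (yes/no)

no

Working through the distinct placements yields 3 geometric isomers: CH3CN mer, SCN trans; CH3CN mer, SCN cis; CH3CN fac, SCN cis.
Each arrangement has an internal mirror plane or centre of symmetry, so none is chiral.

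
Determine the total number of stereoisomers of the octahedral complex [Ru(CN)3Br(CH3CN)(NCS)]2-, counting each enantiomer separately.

5

An octahedron has six vertices in three trans pairs; every non-trans pair is cis.
There are 4 geometric isomers: CN mer (3 arrangements); CN fac (chiral).
One of these lacks any improper symmetry element and so occurs as an enantiomeric pair, giving 4 + 1 = 5 stereoisomers in total.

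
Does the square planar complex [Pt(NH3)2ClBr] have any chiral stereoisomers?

Systematic placement gives 2 geometric isomers: NH3 cis; NH3 trans.
Each arrangement has an internal mirror plane or centre of symmetry, so none is chiral.

no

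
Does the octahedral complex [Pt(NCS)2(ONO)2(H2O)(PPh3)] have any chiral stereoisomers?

yes

An octahedron has six vertices in three trans pairs; every non-trans pair is cis.
There are 6 geometric isomers: NCS cis, ONO cis (3 arrangements, 2 chiral); NCS cis, ONO trans; NCS trans, ONO cis; NCS trans, ONO trans.
Of these, 2 lack any improper symmetry element and so occur as enantiomeric pairs, giving 6 + 2 = 8 stereoisomers in total.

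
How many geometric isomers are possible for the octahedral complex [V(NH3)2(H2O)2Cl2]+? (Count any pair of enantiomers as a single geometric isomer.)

5

The six octahedral sites form three mutually perpendicular trans pairs.
Working through the distinct placements yields 5 geometric isomers: NH3 trans, H2O trans, Cl trans; NH3 cis, H2O cis, Cl trans; NH3 trans, H2O cis, Cl cis; NH3 cis, H2O cis, Cl cis (chiral); NH3 cis, H2O trans, Cl cis.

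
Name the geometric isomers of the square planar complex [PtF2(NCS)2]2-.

cis and trans

In a square planar complex each vertex has one trans partner and two cis neighbours.
There are 2 geometric isomers: F cis; F trans.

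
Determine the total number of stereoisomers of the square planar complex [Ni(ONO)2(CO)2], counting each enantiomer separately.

Systematic placement gives 2 geometric isomers: ONO cis; ONO trans.
Each arrangement has an internal mirror plane or centre of symmetry, so none is chiral.

2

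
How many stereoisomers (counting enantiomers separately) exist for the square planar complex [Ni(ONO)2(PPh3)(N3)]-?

2

Systematic placement gives 2 geometric isomers: ONO cis; ONO trans.
Each arrangement has an internal mirror plane or centre of symmetry, so none is chiral.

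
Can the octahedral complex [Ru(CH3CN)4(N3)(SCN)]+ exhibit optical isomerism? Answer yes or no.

no

The six octahedral sites form three mutually perpendicular trans pairs.
Systematic placement gives 2 geometric isomers: N3 and SCN mutually trans; N3 and SCN mutually cis.
Each arrangement has an internal mirror plane or centre of symmetry, so none is chiral.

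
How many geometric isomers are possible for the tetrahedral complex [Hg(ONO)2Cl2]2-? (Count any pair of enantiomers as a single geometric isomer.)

All four vertices of a tetrahedron are equivalent and mutually adjacent, so cis/trans isomerism cannot arise.
Only one geometric arrangement is possible.

1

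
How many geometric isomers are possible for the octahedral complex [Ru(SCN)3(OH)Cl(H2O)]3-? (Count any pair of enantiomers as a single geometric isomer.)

4

The six octahedral sites form three mutually perpendicular trans pairs.
Working through the distinct placements yields 4 geometric isomers: SCN mer (3 arrangements); SCN fac (chiral).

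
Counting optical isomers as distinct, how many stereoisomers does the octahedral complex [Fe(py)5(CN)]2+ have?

1

Only one geometric arrangement is possible.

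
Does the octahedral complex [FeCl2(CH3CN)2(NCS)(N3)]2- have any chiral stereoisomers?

yes

In an octahedral complex each vertex has one trans partner and four cis neighbours.
Working through the distinct placements yields 6 geometric isomers: Cl trans, CH3CN trans; Cl cis, CH3CN trans; Cl cis, CH3CN cis (3 arrangements, 2 chiral); Cl trans, CH3CN cis.
Of these, 2 lack any improper symmetry element and so occur as enantiomeric pairs, giving 6 + 2 = 8 stereoisomers in total.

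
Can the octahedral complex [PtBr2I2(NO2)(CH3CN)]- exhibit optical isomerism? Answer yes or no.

In an octahedral complex each vertex has one trans partner and four cis neighbours.
Working through the distinct placements yields 6 geometric isomers: Br trans, I cis; Br trans, I trans; Br cis, I cis (3 arrangements, 2 chiral); Br cis, I trans.
Of these, 2 lack any improper symmetry element and so occur as enantiomeric pairs, giving 6 + 2 = 8 stereoisomers in total.

yes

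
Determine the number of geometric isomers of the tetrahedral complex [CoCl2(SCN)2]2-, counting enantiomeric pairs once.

1

In a tetrahedral complex all four positions are equivalent and every pair of ligands is adjacent — there is no cis/trans distinction.
Only one geometric arrangement is possible.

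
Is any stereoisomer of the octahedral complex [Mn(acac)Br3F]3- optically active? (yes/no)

no

An octahedron has six vertices in three trans pairs; every non-trans pair is cis.
Each acac is bidentate and must span two cis positions.
Working through the distinct placements yields 2 geometric isomers: Br mer; Br fac.
Each arrangement has an internal mirror plane or centre of symmetry, so none is chiral.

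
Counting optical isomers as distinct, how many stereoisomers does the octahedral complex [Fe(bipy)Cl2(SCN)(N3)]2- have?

6

In an octahedral complex each vertex has one trans partner and four cis neighbours.
Each bipy is bidentate and must span two cis positions.
Working through the distinct placements yields 4 geometric isomers: Cl trans; Cl cis (3 arrangements, 2 chiral).
Of these, 2 lack any improper symmetry element and so occur as enantiomeric pairs, giving 4 + 2 = 6 stereoisomers in total.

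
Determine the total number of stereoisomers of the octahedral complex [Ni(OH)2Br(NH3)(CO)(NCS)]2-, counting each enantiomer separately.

An octahedron has six vertices in three trans pairs; every non-trans pair is cis.
Placing the ligands in turn and identifying arrangements related by rotation or reflection leaves 9 distinct geometric isomers.
Of these, 6 lack any improper symmetry element and so occur as enantiomeric pairs, giving 9 + 6 = 15 stereoisomers in total.

15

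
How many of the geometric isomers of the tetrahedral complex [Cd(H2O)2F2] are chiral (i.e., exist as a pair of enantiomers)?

0

All four vertices of a tetrahedron are equivalent and mutually adjacent, so cis/trans isomerism cannot arise.
Only one geometric arrangement is possible.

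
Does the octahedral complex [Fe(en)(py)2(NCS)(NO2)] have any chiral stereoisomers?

The six octahedral sites form three mutually perpendicular trans pairs.
Each en is bidentate and must span two cis positions.
There are 4 geometric isomers: py cis (3 arrangements, 2 chiral); py trans.
Of these, 2 lack any improper symmetry element and so occur as enantiomeric pairs, giving 4 + 2 = 6 stereoisomers in total.

yes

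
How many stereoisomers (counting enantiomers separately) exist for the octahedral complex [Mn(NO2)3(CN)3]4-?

2

Systematic placement gives 2 geometric isomers: NO2 mer; NO2 fac.
Each arrangement has an internal mirror plane or centre of symmetry, so none is chiral.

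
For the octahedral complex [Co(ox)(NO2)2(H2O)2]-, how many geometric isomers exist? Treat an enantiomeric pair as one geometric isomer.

The six octahedral sites form three mutually perpendicular trans pairs.
Each ox is bidentate and must span two cis positions.
Systematic placement gives 3 geometric isomers: NO2 cis, H2O trans; NO2 cis, H2O cis (chiral); NO2 trans, H2O cis.

3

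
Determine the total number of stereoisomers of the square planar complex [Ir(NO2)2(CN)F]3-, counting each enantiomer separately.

2

A square has two trans pairs of vertices; adjacent vertices are cis.
Working through the distinct placements yields 2 geometric isomers: NO2 cis; NO2 trans.
Each arrangement has an internal mirror plane or centre of symmetry, so none is chiral.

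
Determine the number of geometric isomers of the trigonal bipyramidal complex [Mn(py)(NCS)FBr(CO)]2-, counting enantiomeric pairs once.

10

In a trigonal bipyramid the two axial positions differ from the three equatorial ones.
Placing the ligands in turn and identifying arrangements related by rotation or reflection leaves 10 distinct geometric isomers.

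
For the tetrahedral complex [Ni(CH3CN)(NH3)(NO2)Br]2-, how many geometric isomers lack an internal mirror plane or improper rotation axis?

1

In a tetrahedral complex all four positions are equivalent and every pair of ligands is adjacent — there is no cis/trans distinction.
Only one geometric arrangement is possible; it has no improper symmetry element, so it exists as a pair of enantiomers (2 stereoisomers).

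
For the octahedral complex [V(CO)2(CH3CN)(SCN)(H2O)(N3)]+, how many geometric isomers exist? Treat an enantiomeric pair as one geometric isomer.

9

An octahedron has six vertices in three trans pairs; every non-trans pair is cis.
Exhaustive case analysis gives 9 geometric isomers.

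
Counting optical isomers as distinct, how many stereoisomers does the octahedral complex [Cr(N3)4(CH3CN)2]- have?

2

In an octahedral complex each vertex has one trans partner and four cis neighbours.
Systematic placement gives 2 geometric isomers: CH3CN trans; CH3CN cis.
Each arrangement has an internal mirror plane or centre of symmetry, so none is chiral.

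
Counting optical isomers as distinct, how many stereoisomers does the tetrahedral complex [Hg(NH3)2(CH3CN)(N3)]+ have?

1

All four vertices of a tetrahedron are equivalent and mutually adjacent, so cis/trans isomerism cannot arise.
Only one geometric arrangement is possible.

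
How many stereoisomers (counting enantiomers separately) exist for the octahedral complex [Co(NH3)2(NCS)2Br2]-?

The six octahedral sites form three mutually perpendicular trans pairs.
Working through the distinct placements yields 5 geometric isomers: NH3 trans, NCS trans, Br trans; NH3 cis, NCS cis, Br trans; NH3 trans, NCS cis, Br cis; NH3 cis, NCS cis, Br cis (chiral); NH3 cis, NCS trans, Br cis.
One of these lacks any improper symmetry element and so occurs as an enantiomeric pair, giving 5 + 1 = 6 stereoisomers in total.

6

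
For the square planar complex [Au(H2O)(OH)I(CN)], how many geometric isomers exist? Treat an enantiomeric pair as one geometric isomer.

3

In a square planar complex each vertex has one trans partner and two cis neighbours.
Working through the distinct placements yields 3 geometric isomers: (CN/I trans, H2O/OH trans); (CN/OH trans, H2O/I trans); (CN/H2O trans, I/OH trans).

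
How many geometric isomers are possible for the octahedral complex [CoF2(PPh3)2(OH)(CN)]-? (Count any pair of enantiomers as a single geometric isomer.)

6

In an octahedral complex each vertex has one trans partner and four cis neighbours.
Working through the distinct placements yields 6 geometric isomers: F cis, PPh3 trans; F cis, PPh3 cis (3 arrangements, 2 chiral); F trans, PPh3 trans; F trans, PPh3 cis.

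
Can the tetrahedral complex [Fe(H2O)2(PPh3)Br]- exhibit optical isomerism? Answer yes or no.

no

All four vertices of a tetrahedron are equivalent and mutually adjacent, so cis/trans isomerism cannot arise.
Only one geometric arrangement is possible.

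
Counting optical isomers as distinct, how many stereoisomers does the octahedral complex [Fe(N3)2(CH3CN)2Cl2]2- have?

An octahedron has six vertices in three trans pairs; every non-trans pair is cis.
The distinct arrangements are (5 in all): N3 trans, CH3CN trans, Cl trans; N3 cis, CH3CN trans, Cl cis; N3 trans, CH3CN cis, Cl cis; N3 cis, CH3CN cis, Cl cis (chiral); N3 cis, CH3CN cis, Cl trans.
One of these lacks any improper symmetry element and so occurs as an enantiomeric pair, giving 5 + 1 = 6 stereoisomers in total.

6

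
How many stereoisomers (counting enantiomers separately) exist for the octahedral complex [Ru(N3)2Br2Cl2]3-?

6

The six octahedral sites form three mutually perpendicular trans pairs.
The distinct arrangements are (5 in all): N3 trans, Br trans, Cl trans; N3 cis, Br trans, Cl cis; N3 trans, Br cis, Cl cis; N3 cis, Br cis, Cl cis (chiral); N3 cis, Br cis, Cl trans.
One of these lacks any improper symmetry element and so occurs as an enantiomeric pair, giving 5 + 1 = 6 stereoisomers in total.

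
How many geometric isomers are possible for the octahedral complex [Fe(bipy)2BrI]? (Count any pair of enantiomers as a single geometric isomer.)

2

Each bipy is bidentate and must span two cis positions.
The distinct arrangements are (2 in all): Br and I mutually trans; Br and I mutually cis (chiral).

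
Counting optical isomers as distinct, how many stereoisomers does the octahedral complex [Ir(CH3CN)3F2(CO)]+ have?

The six octahedral sites form three mutually perpendicular trans pairs.
Systematic placement gives 3 geometric isomers: CH3CN mer, F trans; CH3CN mer, F cis; CH3CN fac, F cis.
Each arrangement has an internal mirror plane or centre of symmetry, so none is chiral.

3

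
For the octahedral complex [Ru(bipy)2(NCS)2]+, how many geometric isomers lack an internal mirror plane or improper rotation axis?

1

In an octahedral complex each vertex has one trans partner and four cis neighbours.
Each bipy is bidentate and must span two cis positions.
The distinct arrangements are (2 in all): NCS trans; NCS cis (chiral).
One of these lacks any improper symmetry element and so occurs as an enantiomeric pair, giving 2 + 1 = 3 stereoisomers in total.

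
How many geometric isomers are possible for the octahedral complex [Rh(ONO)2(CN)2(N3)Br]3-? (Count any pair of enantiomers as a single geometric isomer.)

6

In an octahedral complex each vertex has one trans partner and four cis neighbours.
Systematic placement gives 6 geometric isomers: ONO trans, CN cis; ONO cis, CN cis (3 arrangements, 2 chiral); ONO trans, CN trans; ONO cis, CN trans.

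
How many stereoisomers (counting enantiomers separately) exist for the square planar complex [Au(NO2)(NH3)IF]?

3

A square has two trans pairs of vertices; adjacent vertices are cis.
There are 3 geometric isomers: (F/NH3 trans, I/NO2 trans); (F/NO2 trans, I/NH3 trans); (F/I trans, NH3/NO2 trans).
Each arrangement has an internal mirror plane or centre of symmetry, so none is chiral.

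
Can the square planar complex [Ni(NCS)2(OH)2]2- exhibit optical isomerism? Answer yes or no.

no

A square has two trans pairs of vertices; adjacent vertices are cis.
There are 2 geometric isomers: NCS cis; NCS trans.
Each arrangement has an internal mirror plane or centre of symmetry, so none is chiral.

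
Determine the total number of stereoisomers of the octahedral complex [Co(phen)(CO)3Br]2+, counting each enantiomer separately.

In an octahedral complex each vertex has one trans partner and four cis neighbours.
Each phen is bidentate and must span two cis positions.
The distinct arrangements are (2 in all): CO fac; CO mer.
Each arrangement has an internal mirror plane or centre of symmetry, so none is chiral.

2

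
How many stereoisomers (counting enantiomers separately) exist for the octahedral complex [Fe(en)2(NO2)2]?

Each en is bidentate and must span two cis positions.
Working through the distinct placements yields 2 geometric isomers: NO2 trans; NO2 cis (chiral).
One of these lacks any improper symmetry element and so occurs as an enantiomeric pair, giving 2 + 1 = 3 stereoisomers in total.

3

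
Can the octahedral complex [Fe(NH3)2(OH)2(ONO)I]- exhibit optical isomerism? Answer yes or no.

An octahedron has six vertices in three trans pairs; every non-trans pair is cis.
Systematic placement gives 6 geometric isomers: NH3 cis, OH cis (3 arrangements, 2 chiral); NH3 cis, OH trans; NH3 trans, OH cis; NH3 trans, OH trans.
Of these, 2 lack any improper symmetry element and so occur as enantiomeric pairs, giving 6 + 2 = 8 stereoisomers in total.

yes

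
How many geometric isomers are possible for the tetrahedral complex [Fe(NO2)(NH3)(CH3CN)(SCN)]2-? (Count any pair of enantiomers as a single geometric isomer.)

1

All four vertices of a tetrahedron are equivalent and mutually adjacent, so cis/trans isomerism cannot arise.
Only one geometric arrangement is possible; it has no improper symmetry element, so it exists as a pair of enantiomers (2 stereoisomers).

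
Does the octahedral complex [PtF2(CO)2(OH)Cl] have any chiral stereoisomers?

The six octahedral sites form three mutually perpendicular trans pairs.
Systematic placement gives 6 geometric isomers: F cis, CO trans; F trans, CO trans; F cis, CO cis (3 arrangements, 2 chiral); F trans, CO cis.
Of these, 2 lack any improper symmetry element and so occur as enantiomeric pairs, giving 6 + 2 = 8 stereoisomers in total.

yes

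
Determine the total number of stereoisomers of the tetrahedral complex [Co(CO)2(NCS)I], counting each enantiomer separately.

1

Only one geometric arrangement is possible.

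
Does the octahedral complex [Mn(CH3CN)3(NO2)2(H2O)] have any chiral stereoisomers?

In an octahedral complex each vertex has one trans partner and four cis neighbours.
Systematic placement gives 3 geometric isomers: CH3CN mer, NO2 trans; CH3CN mer, NO2 cis; CH3CN fac, NO2 cis.
Each arrangement has an internal mirror plane or centre of symmetry, so none is chiral.

no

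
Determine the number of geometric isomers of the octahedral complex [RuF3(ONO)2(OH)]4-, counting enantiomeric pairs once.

In an octahedral complex each vertex has one trans partner and four cis neighbours.
The distinct arrangements are (3 in all): F mer, ONO trans; F mer, ONO cis; F fac, ONO cis.

3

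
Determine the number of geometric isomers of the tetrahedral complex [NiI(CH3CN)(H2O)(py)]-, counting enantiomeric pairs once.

Only one geometric arrangement is possible; it has no improper symmetry element, so it exists as a pair of enantiomers (2 stereoisomers).

1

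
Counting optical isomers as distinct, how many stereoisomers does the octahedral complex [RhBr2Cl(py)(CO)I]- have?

The six octahedral sites form three mutually perpendicular trans pairs.
Placing the ligands in turn and identifying arrangements related by rotation or reflection leaves 9 distinct geometric isomers.
Of these, 6 lack any improper symmetry element and so occur as enantiomeric pairs, giving 9 + 6 = 15 stereoisomers in total.

15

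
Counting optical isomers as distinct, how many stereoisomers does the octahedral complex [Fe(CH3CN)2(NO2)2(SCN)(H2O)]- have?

8

Working through the distinct placements yields 6 geometric isomers: CH3CN trans, NO2 cis; CH3CN trans, NO2 trans; CH3CN cis, NO2 cis (3 arrangements, 2 chiral); CH3CN cis, NO2 trans.
Of these, 2 lack any improper symmetry element and so occur as enantiomeric pairs, giving 6 + 2 = 8 stereoisomers in total.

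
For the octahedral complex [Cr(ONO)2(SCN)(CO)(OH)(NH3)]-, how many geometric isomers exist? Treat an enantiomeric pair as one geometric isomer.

9

In an octahedral complex each vertex has one trans partner and four cis neighbours.
Systematic enumeration (placing each ligand type in turn and discarding arrangements equivalent by rotation or reflection) gives 9 geometric isomers.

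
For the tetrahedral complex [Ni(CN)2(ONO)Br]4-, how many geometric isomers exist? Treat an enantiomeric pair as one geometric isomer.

Only one geometric arrangement is possible.

1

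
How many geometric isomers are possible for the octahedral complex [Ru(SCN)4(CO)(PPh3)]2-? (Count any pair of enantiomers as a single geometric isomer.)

2

In an octahedral complex each vertex has one trans partner and four cis neighbours.
There are 2 geometric isomers: CO and PPh3 mutually trans; CO and PPh3 mutually cis.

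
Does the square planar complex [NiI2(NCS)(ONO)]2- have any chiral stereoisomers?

Working through the distinct placements yields 2 geometric isomers: I cis; I trans.
Each arrangement has an internal mirror plane or centre of symmetry, so none is chiral.

no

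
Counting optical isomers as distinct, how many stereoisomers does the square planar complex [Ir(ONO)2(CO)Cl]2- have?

2

In a square planar complex each vertex has one trans partner and two cis neighbours.
Working through the distinct placements yields 2 geometric isomers: ONO cis; ONO trans.
Each arrangement has an internal mirror plane or centre of symmetry, so none is chiral.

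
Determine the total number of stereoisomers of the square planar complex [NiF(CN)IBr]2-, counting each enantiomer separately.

3

There are 3 geometric isomers: (Br/F trans, CN/I trans); (Br/I trans, CN/F trans); (Br/CN trans, F/I trans).
Each arrangement has an internal mirror plane or centre of symmetry, so none is chiral.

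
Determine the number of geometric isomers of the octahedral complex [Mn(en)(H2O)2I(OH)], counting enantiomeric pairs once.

In an octahedral complex each vertex has one trans partner and four cis neighbours.
Each en is bidentate and must span two cis positions.
Systematic placement gives 4 geometric isomers: H2O trans; H2O cis (3 arrangements, 2 chiral).

4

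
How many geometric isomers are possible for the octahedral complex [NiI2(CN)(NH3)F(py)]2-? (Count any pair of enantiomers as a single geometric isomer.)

9

Exhaustive case analysis gives 9 geometric isomers.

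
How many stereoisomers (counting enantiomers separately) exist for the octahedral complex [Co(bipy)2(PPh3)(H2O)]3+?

In an octahedral complex each vertex has one trans partner and four cis neighbours.
Each bipy is bidentate and must span two cis positions.
The distinct arrangements are (2 in all): PPh3 and H2O mutually trans; PPh3 and H2O mutually cis (chiral).
One of these lacks any improper symmetry element and so occurs as an enantiomeric pair, giving 2 + 1 = 3 stereoisomers in total.

3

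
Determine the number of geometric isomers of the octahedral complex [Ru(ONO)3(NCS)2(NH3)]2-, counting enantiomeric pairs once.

An octahedron has six vertices in three trans pairs; every non-trans pair is cis.
Working through the distinct placements yields 3 geometric isomers: ONO mer, NCS trans; ONO mer, NCS cis; ONO fac, NCS cis.

3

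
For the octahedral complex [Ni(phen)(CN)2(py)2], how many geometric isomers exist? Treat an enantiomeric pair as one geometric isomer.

3

The six octahedral sites form three mutually perpendicular trans pairs.
Each phen is bidentate and must span two cis positions.
The distinct arrangements are (3 in all): CN trans, py cis; CN cis, py trans; CN cis, py cis (chiral).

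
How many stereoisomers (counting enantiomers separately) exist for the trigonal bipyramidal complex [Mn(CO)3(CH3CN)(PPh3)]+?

4

There are 4 geometric isomers: CH3CN axial, PPh3 equatorial; CH3CN axial, PPh3 axial; CH3CN equatorial, PPh3 equatorial; CH3CN equatorial, PPh3 axial.
Each arrangement has an internal mirror plane or centre of symmetry, so none is chiral.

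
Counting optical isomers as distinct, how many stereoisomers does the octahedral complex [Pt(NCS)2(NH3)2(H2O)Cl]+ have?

8

In an octahedral complex each vertex has one trans partner and four cis neighbours.
The distinct arrangements are (6 in all): NCS trans, NH3 trans; NCS cis, NH3 cis (3 arrangements, 2 chiral); NCS cis, NH3 trans; NCS trans, NH3 cis.
Of these, 2 lack any improper symmetry element and so occur as enantiomeric pairs, giving 6 + 2 = 8 stereoisomers in total.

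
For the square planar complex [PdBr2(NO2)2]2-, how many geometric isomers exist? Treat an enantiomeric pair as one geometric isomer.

2

Working through the distinct placements yields 2 geometric isomers: Br cis; Br trans.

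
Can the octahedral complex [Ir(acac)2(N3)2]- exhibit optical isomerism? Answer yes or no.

In an octahedral complex each vertex has one trans partner and four cis neighbours.
Each acac is bidentate and must span two cis positions.
There are 2 geometric isomers: N3 trans; N3 cis (chiral).
One of these lacks any improper symmetry element and so occurs as an enantiomeric pair, giving 2 + 1 = 3 stereoisomers in total.

yes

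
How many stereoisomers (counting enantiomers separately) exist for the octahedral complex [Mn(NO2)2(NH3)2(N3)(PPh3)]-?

There are 6 geometric isomers: NO2 cis, NH3 cis (3 arrangements, 2 chiral); NO2 trans, NH3 cis; NO2 cis, NH3 trans; NO2 trans, NH3 trans.
Of these, 2 lack any improper symmetry element and so occur as enantiomeric pairs, giving 6 + 2 = 8 stereoisomers in total.

8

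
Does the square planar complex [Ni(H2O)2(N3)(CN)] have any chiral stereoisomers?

A square has two trans pairs of vertices; adjacent vertices are cis.
The distinct arrangements are (2 in all): H2O cis; H2O trans.
Each arrangement has an internal mirror plane or centre of symmetry, so none is chiral.

no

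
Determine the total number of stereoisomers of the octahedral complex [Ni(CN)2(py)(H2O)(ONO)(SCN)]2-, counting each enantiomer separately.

Placing the ligands in turn and identifying arrangements related by rotation or reflection leaves 9 distinct geometric isomers.
Of these, 6 lack any improper symmetry element and so occur as enantiomeric pairs, giving 9 + 6 = 15 stereoisomers in total.

15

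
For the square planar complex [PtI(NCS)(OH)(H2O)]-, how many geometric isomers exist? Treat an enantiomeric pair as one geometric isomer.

3

In a square planar complex each vertex has one trans partner and two cis neighbours.
Systematic placement gives 3 geometric isomers: (H2O/NCS trans, I/OH trans); (H2O/OH trans, I/NCS trans); (H2O/I trans, NCS/OH trans).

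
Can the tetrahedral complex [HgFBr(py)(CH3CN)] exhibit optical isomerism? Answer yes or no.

yes

Only one geometric arrangement is possible; it has no improper symmetry element, so it exists as a pair of enantiomers (2 stereoisomers).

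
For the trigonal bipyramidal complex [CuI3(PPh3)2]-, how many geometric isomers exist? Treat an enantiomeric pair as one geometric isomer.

In a trigonal bipyramid the two axial positions differ from the three equatorial ones.
Working through the distinct placements yields 3 geometric isomers: PPh3 both equatorial; PPh3 one axial, one equatorial; PPh3 both axial.

3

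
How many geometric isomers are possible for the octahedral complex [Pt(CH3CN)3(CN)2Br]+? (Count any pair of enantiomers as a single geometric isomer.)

3

An octahedron has six vertices in three trans pairs; every non-trans pair is cis.
The distinct arrangements are (3 in all): CH3CN mer, CN trans; CH3CN fac, CN cis; CH3CN mer, CN cis.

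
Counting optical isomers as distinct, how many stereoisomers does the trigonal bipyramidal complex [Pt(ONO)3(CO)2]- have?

Systematic placement gives 3 geometric isomers: CO both axial; CO one axial, one equatorial; CO both equatorial.
Each arrangement has an internal mirror plane or centre of symmetry, so none is chiral.

3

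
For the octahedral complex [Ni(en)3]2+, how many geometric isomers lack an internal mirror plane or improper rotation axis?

In an octahedral complex each vertex has one trans partner and four cis neighbours.
Each en is bidentate and must span two cis positions.
Only one geometric arrangement is possible; it has no improper symmetry element, so it exists as a pair of enantiomers (2 stereoisomers).

1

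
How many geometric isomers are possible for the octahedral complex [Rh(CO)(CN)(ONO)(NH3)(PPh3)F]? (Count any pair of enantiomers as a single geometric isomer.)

15

Placing the ligands in turn and identifying arrangements related by rotation or reflection leaves 15 distinct geometric isomers.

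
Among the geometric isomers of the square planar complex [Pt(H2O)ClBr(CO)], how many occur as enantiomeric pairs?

In a square planar complex each vertex has one trans partner and two cis neighbours.
The distinct arrangements are (3 in all): (Br/Cl trans, CO/H2O trans); (Br/H2O trans, CO/Cl trans); (Br/CO trans, Cl/H2O trans).
Each arrangement has an internal mirror plane or centre of symmetry, so none is chiral.

0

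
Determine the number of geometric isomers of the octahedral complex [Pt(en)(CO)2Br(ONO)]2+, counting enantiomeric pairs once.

Each en is bidentate and must span two cis positions.
Working through the distinct placements yields 4 geometric isomers: CO cis (3 arrangements, 2 chiral); CO trans.

4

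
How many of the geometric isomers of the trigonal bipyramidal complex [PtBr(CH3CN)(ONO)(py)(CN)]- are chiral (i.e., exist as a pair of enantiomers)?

10

A trigonal bipyramid has two axial and three equatorial sites, which are chemically inequivalent.
Placing the ligands in turn and identifying arrangements related by rotation or reflection leaves 10 distinct geometric isomers.
Of these, 10 lack any improper symmetry element and so occur as enantiomeric pairs, giving 10 + 10 = 20 stereoisomers in total.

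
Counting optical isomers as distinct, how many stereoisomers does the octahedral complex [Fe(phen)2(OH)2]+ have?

In an octahedral complex each vertex has one trans partner and four cis neighbours.
Each phen is bidentate and must span two cis positions.
Working through the distinct placements yields 2 geometric isomers: OH trans; OH cis (chiral).
One of these lacks any improper symmetry element and so occurs as an enantiomeric pair, giving 2 + 1 = 3 stereoisomers in total.

3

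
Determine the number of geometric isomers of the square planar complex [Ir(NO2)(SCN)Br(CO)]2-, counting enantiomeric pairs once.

In a square planar complex each vertex has one trans partner and two cis neighbours.
Working through the distinct placements yields 3 geometric isomers: (Br/NO2 trans, CO/SCN trans); (Br/SCN trans, CO/NO2 trans); (Br/CO trans, NO2/SCN trans).

3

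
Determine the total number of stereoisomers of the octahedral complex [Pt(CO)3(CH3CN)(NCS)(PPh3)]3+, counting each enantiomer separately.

5

The six octahedral sites form three mutually perpendicular trans pairs.
Systematic placement gives 4 geometric isomers: CO mer (3 arrangements); CO fac (chiral).
One of these lacks any improper symmetry element and so occurs as an enantiomeric pair, giving 4 + 1 = 5 stereoisomers in total.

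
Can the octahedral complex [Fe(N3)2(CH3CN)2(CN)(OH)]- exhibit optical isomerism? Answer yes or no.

In an octahedral complex each vertex has one trans partner and four cis neighbours.
The distinct arrangements are (6 in all): N3 cis, CH3CN trans; N3 trans, CH3CN trans; N3 cis, CH3CN cis (3 arrangements, 2 chiral); N3 trans, CH3CN cis.
Of these, 2 lack any improper symmetry element and so occur as enantiomeric pairs, giving 6 + 2 = 8 stereoisomers in total.

yes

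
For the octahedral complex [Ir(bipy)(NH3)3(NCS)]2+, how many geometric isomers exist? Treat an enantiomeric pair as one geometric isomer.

2

Each bipy is bidentate and must span two cis positions.
Working through the distinct placements yields 2 geometric isomers: NH3 fac; NH3 mer.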